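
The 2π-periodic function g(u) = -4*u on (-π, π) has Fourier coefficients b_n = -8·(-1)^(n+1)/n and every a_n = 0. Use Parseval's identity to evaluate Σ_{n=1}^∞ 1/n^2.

pi**2/6

Parseval: Σ b_n^2 = (1/π) ∫_{-π}^{π} g(u)^2 du = 32*pi**2/3.
Σ b_n^2 = Σ 64/n^2, so Σ 1/n^2 = (32*pi**2/3)/64 = pi**2/6.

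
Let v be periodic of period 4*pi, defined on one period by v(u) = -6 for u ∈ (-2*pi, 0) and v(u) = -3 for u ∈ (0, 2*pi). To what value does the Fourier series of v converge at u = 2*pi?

At u = 2*pi the one-sided limits are v(2*pi^-) = -3 and v(2*pi^+) = -6.
By Dirichlet's theorem the series converges to their average, [(-3) + (-6)]/2 = -9/2.

-9/2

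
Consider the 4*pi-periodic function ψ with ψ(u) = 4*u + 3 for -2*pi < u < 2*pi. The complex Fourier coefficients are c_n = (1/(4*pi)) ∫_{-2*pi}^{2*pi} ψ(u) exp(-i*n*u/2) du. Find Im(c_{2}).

Since ψ is real-valued, Im(c_{2}) = -(1/(4*pi)) ∫_{-2*pi}^{2*pi} ψ(u) sin(u) du = -b_{2}/2.
Integrating by parts (boundary term plus one more integral), an antiderivative of (4*u + 3) sin(u) is -4*u*cos(u) + 4*sin(u) - 3*cos(u); evaluating from -2*pi to 2*pi: ∫_{-2*pi}^{2*pi} (4*u + 3) sin(u) du = (-8*pi - 3) - (-3 + 8*pi) = -16*pi.
Hence Im(c_{2}) = (-1/(4*pi))·(-16*pi) = 4.

4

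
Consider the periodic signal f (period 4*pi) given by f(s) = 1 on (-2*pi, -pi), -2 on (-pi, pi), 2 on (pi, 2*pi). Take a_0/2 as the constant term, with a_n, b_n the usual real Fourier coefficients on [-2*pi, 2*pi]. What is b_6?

b_6 = (1/(2*pi)) ∫_{-2*pi}^{2*pi} f(s) sin(3*s) ds.
Split the integral at the breakpoints.
Directly, an antiderivative of (1) sin(3*s) is -cos(3*s)/3; evaluating from -2*pi to -pi: ∫_{-2*pi}^{-pi} (1) sin(3*s) ds = (1/3) - (-1/3) = 2/3.
Directly, an antiderivative of (-2) sin(3*s) is 2*cos(3*s)/3; evaluating from -pi to pi: ∫_{-pi}^{pi} (-2) sin(3*s) ds = (-2/3) - (-2/3) = 0.
Directly, an antiderivative of (2) sin(3*s) is -2*cos(3*s)/3; evaluating from pi to 2*pi: ∫_{pi}^{2*pi} (2) sin(3*s) ds = (-2/3) - (2/3) = -4/3.
Summing the pieces and multiplying by (1/(2*pi)) gives b_6 = -1/(3*pi).

-1/(3*pi)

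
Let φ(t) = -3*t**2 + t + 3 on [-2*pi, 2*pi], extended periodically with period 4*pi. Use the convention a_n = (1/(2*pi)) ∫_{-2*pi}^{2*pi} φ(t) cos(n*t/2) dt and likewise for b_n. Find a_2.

a_2 = (1/(2*pi)) ∫_{-2*pi}^{2*pi} φ(t) cos(t) dt.
Integrating by parts twice (tabular method), an antiderivative of (-3*t**2 + t + 3) cos(t) is -3*t**2*sin(t) + t*sin(t) - 6*t*cos(t) + 9*sin(t) + cos(t); evaluating from -2*pi to 2*pi: ∫_{-2*pi}^{2*pi} (-3*t**2 + t + 3) cos(t) dt = (1 - 12*pi) - (1 + 12*pi) = -24*pi.
Hence a_2 = (1/(2*pi))·(-24*pi) = -12.

-12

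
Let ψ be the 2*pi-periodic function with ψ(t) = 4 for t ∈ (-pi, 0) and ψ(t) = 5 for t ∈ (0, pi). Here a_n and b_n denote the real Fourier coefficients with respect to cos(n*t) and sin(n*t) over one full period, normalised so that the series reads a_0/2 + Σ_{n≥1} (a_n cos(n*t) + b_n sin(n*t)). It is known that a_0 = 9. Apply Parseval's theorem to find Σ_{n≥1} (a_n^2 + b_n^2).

Parseval: a_0^2/2 + Σ_{n≥1} (a_n^2+b_n^2) = 1/pi ∫_{-pi}^{pi} ψ(t)^2 dt = 41.
Subtract a_0^2/2 = 81/2: Σ (a_n^2+b_n^2) = 1/2.

1/2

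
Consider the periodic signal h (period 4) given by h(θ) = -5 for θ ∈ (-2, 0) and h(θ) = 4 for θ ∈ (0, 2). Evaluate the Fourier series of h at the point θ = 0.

At θ = 0 the one-sided limits are h(0^-) = -5 and h(0^+) = 4.
By Dirichlet's theorem the series converges to their average, [(-5) + (4)]/2 = -1/2.

-1/2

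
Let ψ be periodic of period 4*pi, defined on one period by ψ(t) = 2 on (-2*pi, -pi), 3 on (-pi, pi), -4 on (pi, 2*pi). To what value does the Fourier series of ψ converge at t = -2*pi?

-1

At t = -2*pi the one-sided limits are ψ(-2*pi^-) = -4 and ψ(-2*pi^+) = 2.
By Dirichlet's theorem the series converges to their average, [(-4) + (2)]/2 = -1.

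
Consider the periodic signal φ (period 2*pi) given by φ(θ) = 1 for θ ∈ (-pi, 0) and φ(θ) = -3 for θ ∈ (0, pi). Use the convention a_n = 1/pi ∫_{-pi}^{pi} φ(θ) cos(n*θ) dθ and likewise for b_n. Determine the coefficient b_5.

-8/(5*pi)

b_5 = 1/pi ∫_{-pi}^{pi} φ(θ) sin(5*θ) dθ.
Split the integral at the breakpoints.
Directly, an antiderivative of (1) sin(5*θ) is -cos(5*θ)/5; evaluating from -pi to 0: ∫_{-pi}^{0} (1) sin(5*θ) dθ = (-1/5) - (1/5) = -2/5.
Directly, an antiderivative of (-3) sin(5*θ) is 3*cos(5*θ)/5; evaluating from 0 to pi: ∫_{0}^{pi} (-3) sin(5*θ) dθ = (-3/5) - (3/5) = -6/5.
Summing the pieces and multiplying by (1/pi) gives b_5 = -8/(5*pi).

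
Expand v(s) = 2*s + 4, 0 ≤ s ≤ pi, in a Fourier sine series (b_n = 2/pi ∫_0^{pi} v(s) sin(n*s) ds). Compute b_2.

-2

b_2 = 2/pi ∫_0^{pi} (2*s + 4) sin(2*s) ds.
Integrating by parts (boundary term plus one more integral), an antiderivative of (2*s + 4) sin(2*s) is -s*cos(2*s) + sin(2*s)/2 - 2*cos(2*s); evaluating from 0 to pi: ∫_{0}^{pi} (2*s + 4) sin(2*s) ds = (-pi - 2) - (-2) = -pi.
Hence b_2 = (2/pi)·(-pi) = -2.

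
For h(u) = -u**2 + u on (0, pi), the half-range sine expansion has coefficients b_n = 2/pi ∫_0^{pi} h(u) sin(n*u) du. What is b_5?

b_5 = 2/pi ∫_0^{pi} (-u**2 + u) sin(5*u) du.
Integrating by parts twice (tabular method), an antiderivative of (-u**2 + u) sin(5*u) is u**2*cos(5*u)/5 - 2*u*sin(5*u)/25 - u*cos(5*u)/5 + sin(5*u)/25 - 2*cos(5*u)/125; evaluating from 0 to pi: ∫_{0}^{pi} (-u**2 + u) sin(5*u) du = (-pi**2/5 + 2/125 + pi/5) - (-2/125) = -pi**2/5 + 4/125 + pi/5.
Hence b_5 = (2/pi)·(-pi**2/5 + 4/125 + pi/5) = 2*(-25*pi**2 + 4 + 25*pi)/(125*pi).

2*(-25*pi**2 + 4 + 25*pi)/(125*pi)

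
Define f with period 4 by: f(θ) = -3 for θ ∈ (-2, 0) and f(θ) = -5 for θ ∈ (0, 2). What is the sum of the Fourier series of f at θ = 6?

-4

θ = 6 differs from θ = -2 by 2 full period(s), and the series is 4-periodic.
At θ = -2 the one-sided limits are f(-2^-) = -5 and f(-2^+) = -3.
By Dirichlet's theorem the series converges to their average, [(-5) + (-3)]/2 = -4.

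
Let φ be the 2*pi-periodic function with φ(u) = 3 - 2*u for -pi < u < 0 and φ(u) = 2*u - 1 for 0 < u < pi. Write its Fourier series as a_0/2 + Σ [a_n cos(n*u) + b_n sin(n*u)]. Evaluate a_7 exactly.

a_7 = 1/pi ∫_{-pi}^{pi} φ(u) cos(7*u) du.
Split the integral at the breakpoints.
Integrating by parts (boundary term plus one more integral), an antiderivative of (3 - 2*u) cos(7*u) is -2*u*sin(7*u)/7 + 3*sin(7*u)/7 - 2*cos(7*u)/49; evaluating from -pi to 0: ∫_{-pi}^{0} (3 - 2*u) cos(7*u) du = (-2/49) - (2/49) = -4/49.
Integrating by parts (boundary term plus one more integral), an antiderivative of (2*u - 1) cos(7*u) is 2*u*sin(7*u)/7 - sin(7*u)/7 + 2*cos(7*u)/49; evaluating from 0 to pi: ∫_{0}^{pi} (2*u - 1) cos(7*u) du = (-2/49) - (2/49) = -4/49.
Summing the pieces and multiplying by (1/pi) gives a_7 = -8/(49*pi).

-8/(49*pi)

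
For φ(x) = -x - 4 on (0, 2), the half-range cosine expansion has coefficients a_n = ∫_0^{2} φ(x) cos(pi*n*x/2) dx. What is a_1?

a_1 = ∫_0^{2} (-x - 4) cos(pi*x/2) dx.
Integrating by parts (boundary term plus one more integral), an antiderivative of (-x - 4) cos(pi*x/2) is -2*x*sin(pi*x/2)/pi - 8*sin(pi*x/2)/pi - 4*cos(pi*x/2)/pi**2; evaluating from 0 to 2: ∫_{0}^{2} (-x - 4) cos(pi*x/2) dx = (4/pi**2) - (-4/pi**2) = 8/pi**2.
Hence a_1 = 8/pi**2.

8/pi**2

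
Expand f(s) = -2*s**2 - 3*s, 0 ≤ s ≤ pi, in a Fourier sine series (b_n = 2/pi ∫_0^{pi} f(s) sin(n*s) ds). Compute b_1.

b_1 = 2/pi ∫_0^{pi} (-2*s**2 - 3*s) sin(s) ds.
Integrating by parts twice (tabular method), an antiderivative of (-2*s**2 - 3*s) sin(s) is 2*s**2*cos(s) - 4*s*sin(s) + 3*s*cos(s) - 3*sin(s) - 4*cos(s); evaluating from 0 to pi: ∫_{0}^{pi} (-2*s**2 - 3*s) sin(s) ds = (-2*pi**2 - 3*pi + 4) - (-4) = -2*pi**2 - 3*pi + 8.
Hence b_1 = (2/pi)·(-2*pi**2 - 3*pi + 8) = -4*pi - 6 + 16/pi.

-4*pi - 6 + 16/pi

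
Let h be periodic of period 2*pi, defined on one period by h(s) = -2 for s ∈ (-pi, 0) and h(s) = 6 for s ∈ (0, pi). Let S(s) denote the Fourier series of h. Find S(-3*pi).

2

s = -3*pi differs from s = pi by -2 full period(s), and the series is 2*pi-periodic.
At s = pi the one-sided limits are h(pi^-) = 6 and h(pi^+) = -2.
By Dirichlet's theorem the series converges to their average, [(6) + (-2)]/2 = 2.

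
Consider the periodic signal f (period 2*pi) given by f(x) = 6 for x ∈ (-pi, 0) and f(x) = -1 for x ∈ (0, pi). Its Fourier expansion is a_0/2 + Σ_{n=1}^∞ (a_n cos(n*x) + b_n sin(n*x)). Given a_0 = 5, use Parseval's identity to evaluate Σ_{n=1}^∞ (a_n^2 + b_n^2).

49/2

Parseval: a_0^2/2 + Σ_{n≥1} (a_n^2+b_n^2) = 1/pi ∫_{-pi}^{pi} f(x)^2 dx = 37.
Subtract a_0^2/2 = 25/2: Σ (a_n^2+b_n^2) = 49/2.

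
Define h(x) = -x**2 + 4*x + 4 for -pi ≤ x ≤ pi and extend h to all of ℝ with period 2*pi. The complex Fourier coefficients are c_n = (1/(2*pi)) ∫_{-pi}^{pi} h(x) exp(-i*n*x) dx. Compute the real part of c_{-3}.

2/9

Since h is real-valued, Re(c_{-3}) = (1/(2*pi)) ∫_{-pi}^{pi} h(x) cos(-3*x) dx = a_{3}/2.
Integrating by parts twice (tabular method), an antiderivative of (-x**2 + 4*x + 4) cos(-3*x) is -x**2*sin(3*x)/3 + 4*x*sin(3*x)/3 - 2*x*cos(3*x)/9 + 38*sin(3*x)/27 + 4*cos(3*x)/9; evaluating from -pi to pi: ∫_{-pi}^{pi} (-x**2 + 4*x + 4) cos(-3*x) dx = (-4/9 + 2*pi/9) - (-2*pi/9 - 4/9) = 4*pi/9.
Hence Re(c_{-3}) = (1/(2*pi))·(4*pi/9) = 2/9.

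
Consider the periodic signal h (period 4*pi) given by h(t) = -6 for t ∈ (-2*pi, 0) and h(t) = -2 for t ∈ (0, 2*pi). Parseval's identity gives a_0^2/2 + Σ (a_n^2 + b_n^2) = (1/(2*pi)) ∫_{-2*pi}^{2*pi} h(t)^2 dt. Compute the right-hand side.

(1/(2*pi)) ∫_{-2*pi}^{2*pi} h(t)^2 dt = (1/(2*pi)) · (80*pi) = 40.

40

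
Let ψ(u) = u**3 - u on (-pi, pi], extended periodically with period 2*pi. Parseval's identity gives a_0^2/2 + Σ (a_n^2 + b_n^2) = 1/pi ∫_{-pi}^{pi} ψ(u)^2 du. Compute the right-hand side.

1/pi ∫_{-pi}^{pi} ψ(u)^2 du = 1/pi · (2*pi**3*(-42*pi**2 + 35 + 15*pi**4)/105) = 2*pi**2*(-42*pi**2 + 35 + 15*pi**4)/105.

2*pi**2*(-42*pi**2 + 35 + 15*pi**4)/105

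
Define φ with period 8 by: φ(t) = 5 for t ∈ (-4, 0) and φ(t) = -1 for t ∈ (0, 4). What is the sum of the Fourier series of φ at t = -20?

2

t = -20 differs from t = -4 by -2 full period(s), and the series is 8-periodic.
At t = -4 the one-sided limits are φ(-4^-) = -1 and φ(-4^+) = 5.
By Dirichlet's theorem the series converges to their average, [(-1) + (5)]/2 = 2.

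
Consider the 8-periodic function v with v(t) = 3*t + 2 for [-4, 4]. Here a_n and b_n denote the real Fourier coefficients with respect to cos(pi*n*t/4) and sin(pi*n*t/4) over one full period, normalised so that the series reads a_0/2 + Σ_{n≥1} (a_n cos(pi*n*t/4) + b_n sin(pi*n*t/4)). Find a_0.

4

a_0 = 1/4 ∫_{-4}^{4} v(t) dt = 1/4 · (16) = 4.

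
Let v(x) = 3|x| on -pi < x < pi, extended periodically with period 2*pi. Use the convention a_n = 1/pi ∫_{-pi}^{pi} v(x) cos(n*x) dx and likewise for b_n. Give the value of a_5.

a_5 = 1/pi ∫_{-pi}^{pi} v(x) cos(5*x) dx.
v is even and cos(5*x) is even, so the integrand is even and a_5 = 2/pi ∫_0^{pi} v(x) cos(5*x) dx.
Integrating by parts (boundary term plus one more integral), an antiderivative of (3*x) cos(5*x) is 3*x*sin(5*x)/5 + 3*cos(5*x)/25; evaluating from 0 to pi: ∫_{0}^{pi} (3*x) cos(5*x) dx = (-3/25) - (3/25) = -6/25.
Hence a_5 = (2/pi)·(-6/25) = -12/(25*pi).

-12/(25*pi)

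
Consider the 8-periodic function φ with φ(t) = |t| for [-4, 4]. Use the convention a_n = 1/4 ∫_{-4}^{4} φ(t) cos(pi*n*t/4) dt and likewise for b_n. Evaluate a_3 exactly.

-16/(9*pi**2)

a_3 = 1/4 ∫_{-4}^{4} φ(t) cos(3*pi*t/4) dt.
φ is even and cos(3*pi*t/4) is even, so the integrand is even and a_3 = 1/2 ∫_0^{4} φ(t) cos(3*pi*t/4) dt.
Integrating by parts (boundary term plus one more integral), an antiderivative of (t) cos(3*pi*t/4) is 4*t*sin(3*pi*t/4)/(3*pi) + 16*cos(3*pi*t/4)/(9*pi**2); evaluating from 0 to 4: ∫_{0}^{4} (t) cos(3*pi*t/4) dt = (-16/(9*pi**2)) - (16/(9*pi**2)) = -32/(9*pi**2).
Hence a_3 = (1/2)·(-32/(9*pi**2)) = -16/(9*pi**2).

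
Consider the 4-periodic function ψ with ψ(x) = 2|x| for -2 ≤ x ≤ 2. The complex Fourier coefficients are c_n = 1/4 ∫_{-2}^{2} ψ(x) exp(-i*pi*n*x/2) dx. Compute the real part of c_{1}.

Since ψ is real-valued, Re(c_{1}) = 1/4 ∫_{-2}^{2} ψ(x) cos(pi*x/2) dx = a_{1}/2.
ψ is even and cos(pi*x/2) is even, so the integrand is even: ∫_{-2}^{2} ψ(x) cos(pi*x/2) dx = 2∫_0^{2} ψ(x) cos(pi*x/2) dx.
Integrating by parts (boundary term plus one more integral), an antiderivative of (2*x) cos(pi*x/2) is 4*x*sin(pi*x/2)/pi + 8*cos(pi*x/2)/pi**2; evaluating from 0 to 2: ∫_{0}^{2} (2*x) cos(pi*x/2) dx = (-8/pi**2) - (8/pi**2) = -16/pi**2.
So ∫_{-2}^{2} ψ(x) cos(pi*x/2) dx = -32/pi**2.
Hence Re(c_{1}) = (1/4)·(-32/pi**2) = -8/pi**2.

-8/pi**2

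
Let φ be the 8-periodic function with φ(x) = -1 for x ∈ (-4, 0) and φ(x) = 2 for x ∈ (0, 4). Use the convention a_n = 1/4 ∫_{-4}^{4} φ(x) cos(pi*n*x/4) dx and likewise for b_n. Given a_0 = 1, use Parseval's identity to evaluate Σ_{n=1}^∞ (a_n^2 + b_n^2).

Parseval: a_0^2/2 + Σ_{n≥1} (a_n^2+b_n^2) = 1/4 ∫_{-4}^{4} φ(x)^2 dx = 5.
Subtract a_0^2/2 = 1/2: Σ (a_n^2+b_n^2) = 9/2.

9/2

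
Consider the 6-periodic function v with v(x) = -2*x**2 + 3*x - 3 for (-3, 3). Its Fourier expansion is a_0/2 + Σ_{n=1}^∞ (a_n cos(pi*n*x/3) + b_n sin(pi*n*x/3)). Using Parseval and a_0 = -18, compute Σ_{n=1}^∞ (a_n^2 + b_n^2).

Parseval: a_0^2/2 + Σ_{n≥1} (a_n^2+b_n^2) = 1/3 ∫_{-3}^{3} v(x)^2 dx = 1368/5.
Subtract a_0^2/2 = 162: Σ (a_n^2+b_n^2) = 558/5.

558/5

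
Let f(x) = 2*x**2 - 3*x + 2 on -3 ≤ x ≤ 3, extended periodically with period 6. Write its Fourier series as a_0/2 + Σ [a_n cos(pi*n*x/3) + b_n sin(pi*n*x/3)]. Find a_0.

16

a_0 = 1/3 ∫_{-3}^{3} f(x) dx = 1/3 · (48) = 16.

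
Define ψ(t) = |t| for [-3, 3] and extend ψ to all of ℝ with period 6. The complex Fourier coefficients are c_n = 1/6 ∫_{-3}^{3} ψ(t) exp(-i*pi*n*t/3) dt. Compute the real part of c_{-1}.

-6/pi**2

Since ψ is real-valued, Re(c_{-1}) = 1/6 ∫_{-3}^{3} ψ(t) cos(-pi*t/3) dt = a_{1}/2.
ψ is even and cos(-pi*t/3) is even, so the integrand is even: ∫_{-3}^{3} ψ(t) cos(-pi*t/3) dt = 2∫_0^{3} ψ(t) cos(-pi*t/3) dt.
Integrating by parts (boundary term plus one more integral), an antiderivative of (t) cos(-pi*t/3) is 3*t*sin(pi*t/3)/pi + 9*cos(pi*t/3)/pi**2; evaluating from 0 to 3: ∫_{0}^{3} (t) cos(-pi*t/3) dt = (-9/pi**2) - (9/pi**2) = -18/pi**2.
So ∫_{-3}^{3} ψ(t) cos(-pi*t/3) dt = -36/pi**2.
Hence Re(c_{-1}) = (1/6)·(-36/pi**2) = -6/pi**2.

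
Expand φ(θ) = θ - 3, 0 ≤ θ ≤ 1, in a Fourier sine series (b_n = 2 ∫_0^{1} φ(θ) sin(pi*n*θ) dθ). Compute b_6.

b_6 = 2 ∫_0^{1} (θ - 3) sin(6*pi*θ) dθ.
Integrating by parts (boundary term plus one more integral), an antiderivative of (θ - 3) sin(6*pi*θ) is -θ*cos(6*pi*θ)/(6*pi) + sin(6*pi*θ)/(36*pi**2) + cos(6*pi*θ)/(2*pi); evaluating from 0 to 1: ∫_{0}^{1} (θ - 3) sin(6*pi*θ) dθ = (1/(3*pi)) - (1/(2*pi)) = -1/(6*pi).
Hence b_6 = 2·(-1/(6*pi)) = -1/(3*pi).

-1/(3*pi)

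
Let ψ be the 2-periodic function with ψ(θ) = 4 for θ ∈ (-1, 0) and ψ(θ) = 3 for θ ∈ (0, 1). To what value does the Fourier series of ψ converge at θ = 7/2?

θ = 7/2 differs from θ = -1/2 by 2 full period(s), and the series is 2-periodic.
ψ is continuous at θ = -1/2 with value 4, so the series converges to 4 there.

4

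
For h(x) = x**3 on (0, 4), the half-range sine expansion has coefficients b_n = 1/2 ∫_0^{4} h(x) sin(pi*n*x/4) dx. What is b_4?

b_4 = 1/2 ∫_0^{4} (x**3) sin(pi*x) dx.
Integrating by parts three times (tabular method), an antiderivative of (x**3) sin(pi*x) is -x**3*cos(pi*x)/pi + 3*x**2*sin(pi*x)/pi**2 + 6*x*cos(pi*x)/pi**3 - 6*sin(pi*x)/pi**4; evaluating from 0 to 4: ∫_{0}^{4} (x**3) sin(pi*x) dx = (-64/pi + 24/pi**3) - (0) = -64/pi + 24/pi**3.
Hence b_4 = (1/2)·(-64/pi + 24/pi**3) = -32/pi + 12/pi**3.

-32/pi + 12/pi**3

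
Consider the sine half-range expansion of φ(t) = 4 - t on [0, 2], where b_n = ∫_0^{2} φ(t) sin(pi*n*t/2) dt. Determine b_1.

12/pi

b_1 = ∫_0^{2} (4 - t) sin(pi*t/2) dt.
Integrating by parts (boundary term plus one more integral), an antiderivative of (4 - t) sin(pi*t/2) is 2*t*cos(pi*t/2)/pi - 4*sin(pi*t/2)/pi**2 - 8*cos(pi*t/2)/pi; evaluating from 0 to 2: ∫_{0}^{2} (4 - t) sin(pi*t/2) dt = (4/pi) - (-8/pi) = 12/pi.
Hence b_1 = 12/pi.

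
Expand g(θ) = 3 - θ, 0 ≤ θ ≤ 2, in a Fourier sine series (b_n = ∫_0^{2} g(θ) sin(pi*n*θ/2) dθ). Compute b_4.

1/pi

b_4 = ∫_0^{2} (3 - θ) sin(2*pi*θ) dθ.
Integrating by parts (boundary term plus one more integral), an antiderivative of (3 - θ) sin(2*pi*θ) is θ*cos(2*pi*θ)/(2*pi) - sin(2*pi*θ)/(4*pi**2) - 3*cos(2*pi*θ)/(2*pi); evaluating from 0 to 2: ∫_{0}^{2} (3 - θ) sin(2*pi*θ) dθ = (-1/(2*pi)) - (-3/(2*pi)) = 1/pi.
Hence b_4 = 1/pi.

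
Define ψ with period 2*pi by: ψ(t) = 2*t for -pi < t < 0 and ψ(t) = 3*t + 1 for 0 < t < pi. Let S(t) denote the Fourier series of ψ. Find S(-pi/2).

ψ is continuous at t = -pi/2 with value -pi, so the series converges to -pi there.

-pi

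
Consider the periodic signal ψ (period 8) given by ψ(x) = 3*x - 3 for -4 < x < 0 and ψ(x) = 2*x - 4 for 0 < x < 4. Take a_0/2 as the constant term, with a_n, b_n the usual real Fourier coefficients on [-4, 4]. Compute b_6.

b_6 = 1/4 ∫_{-4}^{4} ψ(x) sin(3*pi*x/2) dx.
Split the integral at the breakpoints.
Integrating by parts (boundary term plus one more integral), an antiderivative of (3*x - 3) sin(3*pi*x/2) is -2*x*cos(3*pi*x/2)/pi + 4*sin(3*pi*x/2)/(3*pi**2) + 2*cos(3*pi*x/2)/pi; evaluating from -4 to 0: ∫_{-4}^{0} (3*x - 3) sin(3*pi*x/2) dx = (2/pi) - (10/pi) = -8/pi.
Integrating by parts (boundary term plus one more integral), an antiderivative of (2*x - 4) sin(3*pi*x/2) is -4*x*cos(3*pi*x/2)/(3*pi) + 8*sin(3*pi*x/2)/(9*pi**2) + 8*cos(3*pi*x/2)/(3*pi); evaluating from 0 to 4: ∫_{0}^{4} (2*x - 4) sin(3*pi*x/2) dx = (-8/(3*pi)) - (8/(3*pi)) = -16/(3*pi).
Summing the pieces and multiplying by (1/4) gives b_6 = -10/(3*pi).

-10/(3*pi)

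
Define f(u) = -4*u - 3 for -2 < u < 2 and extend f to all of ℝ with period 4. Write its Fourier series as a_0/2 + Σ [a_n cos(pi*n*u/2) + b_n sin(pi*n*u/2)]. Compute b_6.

8/(3*pi)

b_6 = 1/2 ∫_{-2}^{2} f(u) sin(3*pi*u) du.
Integrating by parts (boundary term plus one more integral), an antiderivative of (-4*u - 3) sin(3*pi*u) is 4*u*cos(3*pi*u)/(3*pi) - 4*sin(3*pi*u)/(9*pi**2) + cos(3*pi*u)/pi; evaluating from -2 to 2: ∫_{-2}^{2} (-4*u - 3) sin(3*pi*u) du = (11/(3*pi)) - (-5/(3*pi)) = 16/(3*pi).
Hence b_6 = (1/2)·(16/(3*pi)) = 8/(3*pi).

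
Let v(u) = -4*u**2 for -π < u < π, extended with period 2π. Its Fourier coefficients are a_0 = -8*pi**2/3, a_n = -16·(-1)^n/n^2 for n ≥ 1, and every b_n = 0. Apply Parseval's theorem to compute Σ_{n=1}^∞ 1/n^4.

Parseval: a_0^2/2 + Σ a_n^2 = (1/π) ∫_{-π}^{π} v(u)^2 du = 32*pi**4/5.
Subtract a_0^2/2 = 32*pi**4/9: Σ a_n^2 = 128*pi**4/45.
Since a_n^2 = 256/n^4, Σ 1/n^4 = pi**4/90.

pi**4/90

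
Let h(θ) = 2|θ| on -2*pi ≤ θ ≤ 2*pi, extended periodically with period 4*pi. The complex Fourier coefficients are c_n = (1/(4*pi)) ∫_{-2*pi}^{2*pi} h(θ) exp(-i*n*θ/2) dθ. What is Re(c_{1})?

-8/pi

Since h is real-valued, Re(c_{1}) = (1/(4*pi)) ∫_{-2*pi}^{2*pi} h(θ) cos(θ/2) dθ = a_{1}/2.
h is even and cos(θ/2) is even, so the integrand is even: ∫_{-2*pi}^{2*pi} h(θ) cos(θ/2) dθ = 2∫_0^{2*pi} h(θ) cos(θ/2) dθ.
Integrating by parts (boundary term plus one more integral), an antiderivative of (2*θ) cos(θ/2) is 4*θ*sin(θ/2) + 8*cos(θ/2); evaluating from 0 to 2*pi: ∫_{0}^{2*pi} (2*θ) cos(θ/2) dθ = (-8) - (8) = -16.
So ∫_{-2*pi}^{2*pi} h(θ) cos(θ/2) dθ = -32.
Hence Re(c_{1}) = (1/(4*pi))·(-32) = -8/pi.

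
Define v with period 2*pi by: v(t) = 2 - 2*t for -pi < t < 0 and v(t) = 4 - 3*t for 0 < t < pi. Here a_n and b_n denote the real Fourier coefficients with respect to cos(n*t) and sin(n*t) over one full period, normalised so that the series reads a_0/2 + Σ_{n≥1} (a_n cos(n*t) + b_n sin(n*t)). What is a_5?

a_5 = 1/pi ∫_{-pi}^{pi} v(t) cos(5*t) dt.
Split the integral at the breakpoints.
Integrating by parts (boundary term plus one more integral), an antiderivative of (2 - 2*t) cos(5*t) is -2*t*sin(5*t)/5 + 2*sin(5*t)/5 - 2*cos(5*t)/25; evaluating from -pi to 0: ∫_{-pi}^{0} (2 - 2*t) cos(5*t) dt = (-2/25) - (2/25) = -4/25.
Integrating by parts (boundary term plus one more integral), an antiderivative of (4 - 3*t) cos(5*t) is -3*t*sin(5*t)/5 + 4*sin(5*t)/5 - 3*cos(5*t)/25; evaluating from 0 to pi: ∫_{0}^{pi} (4 - 3*t) cos(5*t) dt = (3/25) - (-3/25) = 6/25.
Summing the pieces and multiplying by (1/pi) gives a_5 = 2/(25*pi).

2/(25*pi)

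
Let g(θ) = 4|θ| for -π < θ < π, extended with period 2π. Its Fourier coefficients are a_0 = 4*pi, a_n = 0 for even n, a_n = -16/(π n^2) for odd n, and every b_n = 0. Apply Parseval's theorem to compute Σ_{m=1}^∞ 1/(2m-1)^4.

Parseval: a_0^2/2 + Σ a_n^2 = (1/π) ∫_{-π}^{π} g(θ)^2 dθ = 32*pi**2/3.
Subtract a_0^2/2 = 8*pi**2: Σ a_n^2 = 8*pi**2/3.
Only odd n contribute, with a_n^2 = 256/(π^2 n^4), so Σ_{m≥1} 1/(2m-1)^4 = π^2·(8*pi**2/3)/256 = pi**4/96.

pi**4/96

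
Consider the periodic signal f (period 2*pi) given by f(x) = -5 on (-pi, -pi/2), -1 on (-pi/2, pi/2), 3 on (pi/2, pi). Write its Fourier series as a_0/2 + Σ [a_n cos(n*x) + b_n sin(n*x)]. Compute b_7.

b_7 = 1/pi ∫_{-pi}^{pi} f(x) sin(7*x) dx.
Split the integral at the breakpoints.
Directly, an antiderivative of (-5) sin(7*x) is 5*cos(7*x)/7; evaluating from -pi to -pi/2: ∫_{-pi}^{-pi/2} (-5) sin(7*x) dx = (0) - (-5/7) = 5/7.
Directly, an antiderivative of (-1) sin(7*x) is cos(7*x)/7; evaluating from -pi/2 to pi/2: ∫_{-pi/2}^{pi/2} (-1) sin(7*x) dx = (0) - (0) = 0.
Directly, an antiderivative of (3) sin(7*x) is -3*cos(7*x)/7; evaluating from pi/2 to pi: ∫_{pi/2}^{pi} (3) sin(7*x) dx = (3/7) - (0) = 3/7.
Summing the pieces and multiplying by (1/pi) gives b_7 = 8/(7*pi).

8/(7*pi)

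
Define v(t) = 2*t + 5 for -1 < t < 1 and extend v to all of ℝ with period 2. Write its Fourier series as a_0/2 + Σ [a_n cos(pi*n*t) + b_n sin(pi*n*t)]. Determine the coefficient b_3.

b_3 = ∫_{-1}^{1} v(t) sin(3*pi*t) dt.
Integrating by parts (boundary term plus one more integral), an antiderivative of (2*t + 5) sin(3*pi*t) is -2*t*cos(3*pi*t)/(3*pi) + 2*sin(3*pi*t)/(9*pi**2) - 5*cos(3*pi*t)/(3*pi); evaluating from -1 to 1: ∫_{-1}^{1} (2*t + 5) sin(3*pi*t) dt = (7/(3*pi)) - (1/pi) = 4/(3*pi).
Hence b_3 = 4/(3*pi).

4/(3*pi)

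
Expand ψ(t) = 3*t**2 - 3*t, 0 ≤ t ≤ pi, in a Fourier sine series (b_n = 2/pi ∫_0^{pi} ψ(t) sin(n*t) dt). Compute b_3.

-2 - 8/(9*pi) + 2*pi

b_3 = 2/pi ∫_0^{pi} (3*t**2 - 3*t) sin(3*t) dt.
Integrating by parts twice (tabular method), an antiderivative of (3*t**2 - 3*t) sin(3*t) is -t**2*cos(3*t) + 2*t*sin(3*t)/3 + t*cos(3*t) - sin(3*t)/3 + 2*cos(3*t)/9; evaluating from 0 to pi: ∫_{0}^{pi} (3*t**2 - 3*t) sin(3*t) dt = (-pi - 2/9 + pi**2) - (2/9) = -pi - 4/9 + pi**2.
Hence b_3 = (2/pi)·(-pi - 4/9 + pi**2) = -2 - 8/(9*pi) + 2*pi.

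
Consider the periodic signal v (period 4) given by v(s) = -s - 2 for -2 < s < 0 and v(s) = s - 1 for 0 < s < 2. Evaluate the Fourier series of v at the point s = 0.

-3/2

At s = 0 the one-sided limits are v(0^-) = -2 and v(0^+) = -1.
By Dirichlet's theorem the series converges to their average, [(-2) + (-1)]/2 = -3/2.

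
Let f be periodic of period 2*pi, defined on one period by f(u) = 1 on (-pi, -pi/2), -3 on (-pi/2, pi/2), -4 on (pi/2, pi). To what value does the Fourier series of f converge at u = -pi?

u = -pi differs from u = pi by -1 full period(s), and the series is 2*pi-periodic.
At u = pi the one-sided limits are f(pi^-) = -4 and f(pi^+) = 1.
By Dirichlet's theorem the series converges to their average, [(-4) + (1)]/2 = -3/2.

-3/2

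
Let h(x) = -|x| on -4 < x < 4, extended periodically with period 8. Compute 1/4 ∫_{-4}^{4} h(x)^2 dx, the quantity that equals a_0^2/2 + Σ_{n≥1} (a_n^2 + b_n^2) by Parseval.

32/3

1/4 ∫_{-4}^{4} h(x)^2 dx = 1/4 · (128/3) = 32/3.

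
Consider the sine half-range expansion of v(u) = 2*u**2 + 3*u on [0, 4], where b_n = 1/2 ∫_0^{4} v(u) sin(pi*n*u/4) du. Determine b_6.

-44/(3*pi)

b_6 = 1/2 ∫_0^{4} (2*u**2 + 3*u) sin(3*pi*u/2) du.
Integrating by parts twice (tabular method), an antiderivative of (2*u**2 + 3*u) sin(3*pi*u/2) is -4*u**2*cos(3*pi*u/2)/(3*pi) + 16*u*sin(3*pi*u/2)/(9*pi**2) - 2*u*cos(3*pi*u/2)/pi + 4*sin(3*pi*u/2)/(3*pi**2) + 32*cos(3*pi*u/2)/(27*pi**3); evaluating from 0 to 4: ∫_{0}^{4} (2*u**2 + 3*u) sin(3*pi*u/2) du = (8*(4 - 99*pi**2)/(27*pi**3)) - (32/(27*pi**3)) = -88/(3*pi).
Hence b_6 = (1/2)·(-88/(3*pi)) = -44/(3*pi).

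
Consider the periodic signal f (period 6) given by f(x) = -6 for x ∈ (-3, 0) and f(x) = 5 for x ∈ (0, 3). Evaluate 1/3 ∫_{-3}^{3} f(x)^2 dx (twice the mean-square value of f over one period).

61

1/3 ∫_{-3}^{3} f(x)^2 dx = 1/3 · (183) = 61.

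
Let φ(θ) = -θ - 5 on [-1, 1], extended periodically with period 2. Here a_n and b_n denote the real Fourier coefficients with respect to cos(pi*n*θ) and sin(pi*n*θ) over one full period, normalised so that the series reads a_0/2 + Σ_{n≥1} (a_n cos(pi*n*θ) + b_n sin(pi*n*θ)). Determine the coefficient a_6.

0

a_6 = ∫_{-1}^{1} φ(θ) cos(6*pi*θ) dθ.
Integrating by parts (boundary term plus one more integral), an antiderivative of (-θ - 5) cos(6*pi*θ) is -θ*sin(6*pi*θ)/(6*pi) - 5*sin(6*pi*θ)/(6*pi) - cos(6*pi*θ)/(36*pi**2); evaluating from -1 to 1: ∫_{-1}^{1} (-θ - 5) cos(6*pi*θ) dθ = (-1/(36*pi**2)) - (-1/(36*pi**2)) = 0.
Hence a_6 = 0.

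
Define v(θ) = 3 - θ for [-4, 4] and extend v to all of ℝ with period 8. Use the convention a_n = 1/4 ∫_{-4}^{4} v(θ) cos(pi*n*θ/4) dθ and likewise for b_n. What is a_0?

6

a_0 = 1/4 ∫_{-4}^{4} v(θ) dθ = 1/4 · (24) = 6.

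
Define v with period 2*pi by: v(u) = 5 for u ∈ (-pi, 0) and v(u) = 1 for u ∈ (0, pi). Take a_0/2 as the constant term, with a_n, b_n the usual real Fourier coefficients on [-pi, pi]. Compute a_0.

a_0 = 1/pi ∫_{-pi}^{pi} v(u) du = 1/pi · (6*pi) = 6.

6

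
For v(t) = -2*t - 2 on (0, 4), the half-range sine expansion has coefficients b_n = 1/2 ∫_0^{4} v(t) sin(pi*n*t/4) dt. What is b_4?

b_4 = 1/2 ∫_0^{4} (-2*t - 2) sin(pi*t) dt.
Integrating by parts (boundary term plus one more integral), an antiderivative of (-2*t - 2) sin(pi*t) is 2*t*cos(pi*t)/pi - 2*sin(pi*t)/pi**2 + 2*cos(pi*t)/pi; evaluating from 0 to 4: ∫_{0}^{4} (-2*t - 2) sin(pi*t) dt = (10/pi) - (2/pi) = 8/pi.
Hence b_4 = (1/2)·(8/pi) = 4/pi.

4/pi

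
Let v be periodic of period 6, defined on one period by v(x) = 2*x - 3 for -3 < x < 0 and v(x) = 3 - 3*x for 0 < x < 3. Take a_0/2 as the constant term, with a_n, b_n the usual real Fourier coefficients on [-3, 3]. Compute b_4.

b_4 = 1/3 ∫_{-3}^{3} v(x) sin(4*pi*x/3) dx.
Split the integral at the breakpoints.
Integrating by parts (boundary term plus one more integral), an antiderivative of (2*x - 3) sin(4*pi*x/3) is -3*x*cos(4*pi*x/3)/(2*pi) + 9*sin(4*pi*x/3)/(8*pi**2) + 9*cos(4*pi*x/3)/(4*pi); evaluating from -3 to 0: ∫_{-3}^{0} (2*x - 3) sin(4*pi*x/3) dx = (9/(4*pi)) - (27/(4*pi)) = -9/(2*pi).
Integrating by parts (boundary term plus one more integral), an antiderivative of (3 - 3*x) sin(4*pi*x/3) is 9*x*cos(4*pi*x/3)/(4*pi) - 27*sin(4*pi*x/3)/(16*pi**2) - 9*cos(4*pi*x/3)/(4*pi); evaluating from 0 to 3: ∫_{0}^{3} (3 - 3*x) sin(4*pi*x/3) dx = (9/(2*pi)) - (-9/(4*pi)) = 27/(4*pi).
Summing the pieces and multiplying by (1/3) gives b_4 = 3/(4*pi).

3/(4*pi)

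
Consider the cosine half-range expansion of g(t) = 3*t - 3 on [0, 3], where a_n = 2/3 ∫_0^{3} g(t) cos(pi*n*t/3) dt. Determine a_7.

-36/(49*pi**2)

a_7 = 2/3 ∫_0^{3} (3*t - 3) cos(7*pi*t/3) dt.
Integrating by parts (boundary term plus one more integral), an antiderivative of (3*t - 3) cos(7*pi*t/3) is 9*t*sin(7*pi*t/3)/(7*pi) - 9*sin(7*pi*t/3)/(7*pi) + 27*cos(7*pi*t/3)/(49*pi**2); evaluating from 0 to 3: ∫_{0}^{3} (3*t - 3) cos(7*pi*t/3) dt = (-27/(49*pi**2)) - (27/(49*pi**2)) = -54/(49*pi**2).
Hence a_7 = (2/3)·(-54/(49*pi**2)) = -36/(49*pi**2).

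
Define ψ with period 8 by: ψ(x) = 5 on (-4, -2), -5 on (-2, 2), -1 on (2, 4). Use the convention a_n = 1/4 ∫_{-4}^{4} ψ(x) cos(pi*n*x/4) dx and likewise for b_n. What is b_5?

b_5 = 1/4 ∫_{-4}^{4} ψ(x) sin(5*pi*x/4) dx.
Split the integral at the breakpoints.
Directly, an antiderivative of (5) sin(5*pi*x/4) is -4*cos(5*pi*x/4)/pi; evaluating from -4 to -2: ∫_{-4}^{-2} (5) sin(5*pi*x/4) dx = (0) - (4/pi) = -4/pi.
Directly, an antiderivative of (-5) sin(5*pi*x/4) is 4*cos(5*pi*x/4)/pi; evaluating from -2 to 2: ∫_{-2}^{2} (-5) sin(5*pi*x/4) dx = (0) - (0) = 0.
Directly, an antiderivative of (-1) sin(5*pi*x/4) is 4*cos(5*pi*x/4)/(5*pi); evaluating from 2 to 4: ∫_{2}^{4} (-1) sin(5*pi*x/4) dx = (-4/(5*pi)) - (0) = -4/(5*pi).
Summing the pieces and multiplying by (1/4) gives b_5 = -6/(5*pi).

-6/(5*pi)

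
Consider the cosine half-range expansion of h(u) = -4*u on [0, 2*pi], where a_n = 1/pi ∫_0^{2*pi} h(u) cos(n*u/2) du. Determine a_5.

a_5 = 1/pi ∫_0^{2*pi} (-4*u) cos(5*u/2) du.
Integrating by parts (boundary term plus one more integral), an antiderivative of (-4*u) cos(5*u/2) is -8*u*sin(5*u/2)/5 - 16*cos(5*u/2)/25; evaluating from 0 to 2*pi: ∫_{0}^{2*pi} (-4*u) cos(5*u/2) du = (16/25) - (-16/25) = 32/25.
Hence a_5 = (1/pi)·(32/25) = 32/(25*pi).

32/(25*pi)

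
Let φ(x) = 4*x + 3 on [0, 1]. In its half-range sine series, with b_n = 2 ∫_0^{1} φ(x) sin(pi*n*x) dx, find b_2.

b_2 = 2 ∫_0^{1} (4*x + 3) sin(2*pi*x) dx.
Integrating by parts (boundary term plus one more integral), an antiderivative of (4*x + 3) sin(2*pi*x) is -2*x*cos(2*pi*x)/pi + sin(2*pi*x)/pi**2 - 3*cos(2*pi*x)/(2*pi); evaluating from 0 to 1: ∫_{0}^{1} (4*x + 3) sin(2*pi*x) dx = (-7/(2*pi)) - (-3/(2*pi)) = -2/pi.
Hence b_2 = 2·(-2/pi) = -4/pi.

-4/pi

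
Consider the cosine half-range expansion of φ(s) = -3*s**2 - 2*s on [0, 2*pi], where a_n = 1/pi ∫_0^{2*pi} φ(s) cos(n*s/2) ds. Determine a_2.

a_2 = 1/pi ∫_0^{2*pi} (-3*s**2 - 2*s) cos(s) ds.
Integrating by parts twice (tabular method), an antiderivative of (-3*s**2 - 2*s) cos(s) is -3*s**2*sin(s) - 2*s*sin(s) - 6*s*cos(s) + 6*sin(s) - 2*cos(s); evaluating from 0 to 2*pi: ∫_{0}^{2*pi} (-3*s**2 - 2*s) cos(s) ds = (-12*pi - 2) - (-2) = -12*pi.
Hence a_2 = (1/pi)·(-12*pi) = -12.

-12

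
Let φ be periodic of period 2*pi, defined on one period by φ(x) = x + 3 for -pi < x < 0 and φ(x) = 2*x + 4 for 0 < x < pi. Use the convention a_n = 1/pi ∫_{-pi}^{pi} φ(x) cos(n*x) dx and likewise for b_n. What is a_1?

-2/pi

a_1 = 1/pi ∫_{-pi}^{pi} φ(x) cos(x) dx.
Split the integral at the breakpoints.
Integrating by parts (boundary term plus one more integral), an antiderivative of (x + 3) cos(x) is x*sin(x) + 3*sin(x) + cos(x); evaluating from -pi to 0: ∫_{-pi}^{0} (x + 3) cos(x) dx = (1) - (-1) = 2.
Integrating by parts (boundary term plus one more integral), an antiderivative of (2*x + 4) cos(x) is 2*x*sin(x) + 4*sin(x) + 2*cos(x); evaluating from 0 to pi: ∫_{0}^{pi} (2*x + 4) cos(x) dx = (-2) - (2) = -4.
Summing the pieces and multiplying by (1/pi) gives a_1 = -2/pi.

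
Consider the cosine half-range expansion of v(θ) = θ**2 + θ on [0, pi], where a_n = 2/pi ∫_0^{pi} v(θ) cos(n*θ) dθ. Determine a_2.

1

a_2 = 2/pi ∫_0^{pi} (θ**2 + θ) cos(2*θ) dθ.
Integrating by parts twice (tabular method), an antiderivative of (θ**2 + θ) cos(2*θ) is θ**2*sin(2*θ)/2 + θ*sin(2*θ)/2 + θ*cos(2*θ)/2 - sin(2*θ)/4 + cos(2*θ)/4; evaluating from 0 to pi: ∫_{0}^{pi} (θ**2 + θ) cos(2*θ) dθ = (1/4 + pi/2) - (1/4) = pi/2.
Hence a_2 = (2/pi)·(pi/2) = 1.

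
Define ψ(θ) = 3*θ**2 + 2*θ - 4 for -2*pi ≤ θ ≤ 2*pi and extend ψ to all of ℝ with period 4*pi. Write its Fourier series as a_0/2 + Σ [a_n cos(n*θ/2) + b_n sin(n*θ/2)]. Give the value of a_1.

a_1 = (1/(2*pi)) ∫_{-2*pi}^{2*pi} ψ(θ) cos(θ/2) dθ.
Integrating by parts twice (tabular method), an antiderivative of (3*θ**2 + 2*θ - 4) cos(θ/2) is 6*θ**2*sin(θ/2) + 4*θ*sin(θ/2) + 24*θ*cos(θ/2) - 56*sin(θ/2) + 8*cos(θ/2); evaluating from -2*pi to 2*pi: ∫_{-2*pi}^{2*pi} (3*θ**2 + 2*θ - 4) cos(θ/2) dθ = (-48*pi - 8) - (-8 + 48*pi) = -96*pi.
Hence a_1 = (1/(2*pi))·(-96*pi) = -48.

-48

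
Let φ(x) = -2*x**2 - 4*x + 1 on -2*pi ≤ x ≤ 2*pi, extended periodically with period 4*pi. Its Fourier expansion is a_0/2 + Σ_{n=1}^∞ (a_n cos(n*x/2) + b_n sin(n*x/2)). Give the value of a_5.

32/25

a_5 = (1/(2*pi)) ∫_{-2*pi}^{2*pi} φ(x) cos(5*x/2) dx.
Integrating by parts twice (tabular method), an antiderivative of (-2*x**2 - 4*x + 1) cos(5*x/2) is -4*x**2*sin(5*x/2)/5 - 8*x*sin(5*x/2)/5 - 16*x*cos(5*x/2)/25 + 82*sin(5*x/2)/125 - 16*cos(5*x/2)/25; evaluating from -2*pi to 2*pi: ∫_{-2*pi}^{2*pi} (-2*x**2 - 4*x + 1) cos(5*x/2) dx = (16/25 + 32*pi/25) - (16/25 - 32*pi/25) = 64*pi/25.
Hence a_5 = (1/(2*pi))·(64*pi/25) = 32/25.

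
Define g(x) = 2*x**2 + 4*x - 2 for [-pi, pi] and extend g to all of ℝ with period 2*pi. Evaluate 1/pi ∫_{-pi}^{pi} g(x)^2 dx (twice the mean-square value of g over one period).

1/pi ∫_{-pi}^{pi} g(x)^2 dx = 1/pi · (8*pi*(15 + 10*pi**2 + 3*pi**4)/15) = 8 + 16*pi**2/3 + 8*pi**4/5.

8 + 16*pi**2/3 + 8*pi**4/5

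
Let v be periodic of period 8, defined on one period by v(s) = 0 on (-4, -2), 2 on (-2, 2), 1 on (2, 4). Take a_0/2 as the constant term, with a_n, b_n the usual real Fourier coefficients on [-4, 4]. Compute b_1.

b_1 = 1/4 ∫_{-4}^{4} v(s) sin(pi*s/4) ds.
Split the integral at the breakpoints.
∫_{-4}^{-2} (0) sin(pi*s/4) ds = 0.
Directly, an antiderivative of (2) sin(pi*s/4) is -8*cos(pi*s/4)/pi; evaluating from -2 to 2: ∫_{-2}^{2} (2) sin(pi*s/4) ds = (0) - (0) = 0.
Directly, an antiderivative of (1) sin(pi*s/4) is -4*cos(pi*s/4)/pi; evaluating from 2 to 4: ∫_{2}^{4} (1) sin(pi*s/4) ds = (4/pi) - (0) = 4/pi.
Summing the pieces and multiplying by (1/4) gives b_1 = 1/pi.

1/pi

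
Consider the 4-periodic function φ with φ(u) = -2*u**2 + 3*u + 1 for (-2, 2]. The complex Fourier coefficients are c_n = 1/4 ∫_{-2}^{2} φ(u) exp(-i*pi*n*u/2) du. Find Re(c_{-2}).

-4/pi**2

Since φ is real-valued, Re(c_{-2}) = 1/4 ∫_{-2}^{2} φ(u) cos(-pi*u) du = a_{2}/2.
Integrating by parts twice (tabular method), an antiderivative of (-2*u**2 + 3*u + 1) cos(-pi*u) is -2*u**2*sin(pi*u)/pi + 3*u*sin(pi*u)/pi - 4*u*cos(pi*u)/pi**2 + 4*sin(pi*u)/pi**3 + sin(pi*u)/pi + 3*cos(pi*u)/pi**2; evaluating from -2 to 2: ∫_{-2}^{2} (-2*u**2 + 3*u + 1) cos(-pi*u) du = (-5/pi**2) - (11/pi**2) = -16/pi**2.
Hence Re(c_{-2}) = (1/4)·(-16/pi**2) = -4/pi**2.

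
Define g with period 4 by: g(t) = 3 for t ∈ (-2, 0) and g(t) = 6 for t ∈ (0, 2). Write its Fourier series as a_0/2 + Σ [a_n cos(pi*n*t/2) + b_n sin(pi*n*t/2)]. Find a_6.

0

a_6 = 1/2 ∫_{-2}^{2} g(t) cos(3*pi*t) dt.
Split the integral at the breakpoints.
Directly, an antiderivative of (3) cos(3*pi*t) is sin(3*pi*t)/pi; evaluating from -2 to 0: ∫_{-2}^{0} (3) cos(3*pi*t) dt = (0) - (0) = 0.
Directly, an antiderivative of (6) cos(3*pi*t) is 2*sin(3*pi*t)/pi; evaluating from 0 to 2: ∫_{0}^{2} (6) cos(3*pi*t) dt = (0) - (0) = 0.
Summing the pieces and multiplying by (1/2) gives a_6 = 0.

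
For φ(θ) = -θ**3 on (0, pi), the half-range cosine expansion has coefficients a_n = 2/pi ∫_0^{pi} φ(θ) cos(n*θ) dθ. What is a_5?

6*(-4 + 25*pi**2)/(625*pi)

a_5 = 2/pi ∫_0^{pi} (-θ**3) cos(5*θ) dθ.
Integrating by parts three times (tabular method), an antiderivative of (-θ**3) cos(5*θ) is -θ**3*sin(5*θ)/5 - 3*θ**2*cos(5*θ)/25 + 6*θ*sin(5*θ)/125 + 6*cos(5*θ)/625; evaluating from 0 to pi: ∫_{0}^{pi} (-θ**3) cos(5*θ) dθ = (-6/625 + 3*pi**2/25) - (6/625) = -12/625 + 3*pi**2/25.
Hence a_5 = (2/pi)·(-12/625 + 3*pi**2/25) = 6*(-4 + 25*pi**2)/(625*pi).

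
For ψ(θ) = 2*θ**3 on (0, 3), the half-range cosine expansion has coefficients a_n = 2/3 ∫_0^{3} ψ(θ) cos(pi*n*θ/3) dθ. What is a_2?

81/pi**2

a_2 = 2/3 ∫_0^{3} (2*θ**3) cos(2*pi*θ/3) dθ.
Integrating by parts three times (tabular method), an antiderivative of (2*θ**3) cos(2*pi*θ/3) is 3*θ**3*sin(2*pi*θ/3)/pi + 27*θ**2*cos(2*pi*θ/3)/(2*pi**2) - 81*θ*sin(2*pi*θ/3)/(2*pi**3) - 243*cos(2*pi*θ/3)/(4*pi**4); evaluating from 0 to 3: ∫_{0}^{3} (2*θ**3) cos(2*pi*θ/3) dθ = (243*(-1 + 2*pi**2)/(4*pi**4)) - (-243/(4*pi**4)) = 243/(2*pi**2).
Hence a_2 = (2/3)·(243/(2*pi**2)) = 81/pi**2.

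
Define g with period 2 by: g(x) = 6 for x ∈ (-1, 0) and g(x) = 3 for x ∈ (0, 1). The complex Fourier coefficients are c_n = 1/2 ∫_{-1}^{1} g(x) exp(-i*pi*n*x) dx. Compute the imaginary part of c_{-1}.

Since g is real-valued, Im(c_{-1}) = -1/2 ∫_{-1}^{1} g(x) sin(-pi*x) dx = b_{1}/2.
Split the integral at the breakpoints.
Directly, an antiderivative of (6) sin(-pi*x) is 6*cos(pi*x)/pi; evaluating from -1 to 0: ∫_{-1}^{0} (6) sin(-pi*x) dx = (6/pi) - (-6/pi) = 12/pi.
Directly, an antiderivative of (3) sin(-pi*x) is 3*cos(pi*x)/pi; evaluating from 0 to 1: ∫_{0}^{1} (3) sin(-pi*x) dx = (-3/pi) - (3/pi) = -6/pi.
So ∫_{-1}^{1} g(x) sin(-pi*x) dx = 6/pi.
Hence Im(c_{-1}) = (-1/2)·(6/pi) = -3/pi.

-3/pi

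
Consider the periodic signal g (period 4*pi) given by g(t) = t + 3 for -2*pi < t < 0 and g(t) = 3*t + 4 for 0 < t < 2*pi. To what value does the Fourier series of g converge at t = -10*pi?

t = -10*pi differs from t = -2*pi by -2 full period(s), and the series is 4*pi-periodic.
At t = -2*pi the one-sided limits are g(-2*pi^-) = 4 + 6*pi and g(-2*pi^+) = 3 - 2*pi.
By Dirichlet's theorem the series converges to their average, [(4 + 6*pi) + (3 - 2*pi)]/2 = 7/2 + 2*pi.

7/2 + 2*pi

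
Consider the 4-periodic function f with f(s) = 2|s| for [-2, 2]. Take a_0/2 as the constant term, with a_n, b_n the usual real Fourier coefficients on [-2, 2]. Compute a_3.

a_3 = 1/2 ∫_{-2}^{2} f(s) cos(3*pi*s/2) ds.
f is even and cos(3*pi*s/2) is even, so the integrand is even and a_3 = ∫_0^{2} f(s) cos(3*pi*s/2) ds.
Integrating by parts (boundary term plus one more integral), an antiderivative of (2*s) cos(3*pi*s/2) is 4*s*sin(3*pi*s/2)/(3*pi) + 8*cos(3*pi*s/2)/(9*pi**2); evaluating from 0 to 2: ∫_{0}^{2} (2*s) cos(3*pi*s/2) ds = (-8/(9*pi**2)) - (8/(9*pi**2)) = -16/(9*pi**2).
Hence a_3 = -16/(9*pi**2).

-16/(9*pi**2)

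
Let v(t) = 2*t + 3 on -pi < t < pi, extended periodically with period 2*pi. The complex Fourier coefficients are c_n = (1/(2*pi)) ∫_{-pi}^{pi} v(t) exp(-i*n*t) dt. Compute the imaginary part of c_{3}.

-2/3

Since v is real-valued, Im(c_{3}) = -(1/(2*pi)) ∫_{-pi}^{pi} v(t) sin(3*t) dt = -b_{3}/2.
Integrating by parts (boundary term plus one more integral), an antiderivative of (2*t + 3) sin(3*t) is -2*t*cos(3*t)/3 + 2*sin(3*t)/9 - cos(3*t); evaluating from -pi to pi: ∫_{-pi}^{pi} (2*t + 3) sin(3*t) dt = (1 + 2*pi/3) - (1 - 2*pi/3) = 4*pi/3.
Hence Im(c_{3}) = (-1/(2*pi))·(4*pi/3) = -2/3.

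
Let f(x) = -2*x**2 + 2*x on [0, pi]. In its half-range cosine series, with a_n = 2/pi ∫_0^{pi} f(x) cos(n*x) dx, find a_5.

8*(-1 + pi)/(25*pi)

a_5 = 2/pi ∫_0^{pi} (-2*x**2 + 2*x) cos(5*x) dx.
Integrating by parts twice (tabular method), an antiderivative of (-2*x**2 + 2*x) cos(5*x) is -2*x**2*sin(5*x)/5 + 2*x*sin(5*x)/5 - 4*x*cos(5*x)/25 + 4*sin(5*x)/125 + 2*cos(5*x)/25; evaluating from 0 to pi: ∫_{0}^{pi} (-2*x**2 + 2*x) cos(5*x) dx = (-2/25 + 4*pi/25) - (2/25) = -4/25 + 4*pi/25.
Hence a_5 = (2/pi)·(-4/25 + 4*pi/25) = 8*(-1 + pi)/(25*pi).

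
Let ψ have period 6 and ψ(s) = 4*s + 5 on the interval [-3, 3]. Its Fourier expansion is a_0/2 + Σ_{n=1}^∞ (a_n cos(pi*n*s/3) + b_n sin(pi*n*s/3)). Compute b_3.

8/pi

b_3 = 1/3 ∫_{-3}^{3} ψ(s) sin(pi*s) ds.
Integrating by parts (boundary term plus one more integral), an antiderivative of (4*s + 5) sin(pi*s) is -4*s*cos(pi*s)/pi + 4*sin(pi*s)/pi**2 - 5*cos(pi*s)/pi; evaluating from -3 to 3: ∫_{-3}^{3} (4*s + 5) sin(pi*s) ds = (17/pi) - (-7/pi) = 24/pi.
Hence b_3 = (1/3)·(24/pi) = 8/pi.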